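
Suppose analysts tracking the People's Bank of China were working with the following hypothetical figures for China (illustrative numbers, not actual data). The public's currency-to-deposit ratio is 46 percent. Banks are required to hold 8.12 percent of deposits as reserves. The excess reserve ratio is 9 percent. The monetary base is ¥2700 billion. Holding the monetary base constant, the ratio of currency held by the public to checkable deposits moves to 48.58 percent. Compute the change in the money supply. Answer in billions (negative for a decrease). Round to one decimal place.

-139.2 billion

Initially m₁ = (1 + 0.46) / (0.0812 + 0.09 + 0.46) ≈ 2.313054, so M₁ = 2.313054 × 2700 = 6245.2458 billion.
After the change m₂ = (1 + 0.4858) / (0.0812 + 0.09 + 0.4858) ≈ 2.261492, so M₂ = 2.261492 × 2700 = 6106.0284 billion.
ΔM = M₂ − M₁ = 6106.0284 − 6245.2458 = -139.2174 billion.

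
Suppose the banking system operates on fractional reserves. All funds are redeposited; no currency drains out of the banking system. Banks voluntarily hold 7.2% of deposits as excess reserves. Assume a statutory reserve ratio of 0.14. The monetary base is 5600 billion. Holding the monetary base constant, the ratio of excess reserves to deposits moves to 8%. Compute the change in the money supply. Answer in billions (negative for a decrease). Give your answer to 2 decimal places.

Initially m₁ = 1 / (0.14 + 0.072) ≈ 4.7169811, so M₁ = 4.7169811 × 5600 ≈ 26415.0942 billion.
After the change m₂ = 1 / (0.14 + 0.08) ≈ 4.5454545, so M₂ = 4.5454545 × 5600 = 25454.5452 billion.
ΔM = M₂ − M₁ = 25454.5452 − 26415.0942 = -960.549 billion.

-960.55 billion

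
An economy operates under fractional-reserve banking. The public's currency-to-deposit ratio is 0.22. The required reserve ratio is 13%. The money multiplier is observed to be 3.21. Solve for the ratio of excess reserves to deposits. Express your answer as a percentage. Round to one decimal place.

Using m = 3.21. Since m = (1 + c)/(c + rr + e), the denominator satisfies c + rr + e = (1 + c)/m = (1 + 0.22) / 3.21 ≈ 0.380062.
With c = 0.22 and rr = 0.13, the ratio of excess reserves to deposits is 0.380062 − 0.22 − 0.13 = 0.030062.

3.0%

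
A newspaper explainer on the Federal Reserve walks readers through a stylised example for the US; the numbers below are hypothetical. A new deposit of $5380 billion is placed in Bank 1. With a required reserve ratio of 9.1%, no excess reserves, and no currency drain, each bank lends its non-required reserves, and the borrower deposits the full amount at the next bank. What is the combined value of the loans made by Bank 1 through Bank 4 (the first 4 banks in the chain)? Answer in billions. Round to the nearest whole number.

Bank i lends (1 − rr)^i of the original deposit: Bank 1 lends 5380·0.9090 = 4890.4200, Bank 2 lends 5380·0.9090² ≈ 4445.3918, and so on.
Summing a geometric series: total = 5380·[0.9090·(1 − 0.9090^4) / (1 − 0.9090)] ≈ 17049.8157 billion.

$17050 billion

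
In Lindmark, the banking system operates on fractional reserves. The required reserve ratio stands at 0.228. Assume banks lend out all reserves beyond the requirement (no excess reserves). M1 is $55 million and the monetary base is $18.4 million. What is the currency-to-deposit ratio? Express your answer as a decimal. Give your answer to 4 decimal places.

Using m = M/MB = 55/18.4 ≈ 2.989130. From m = (1 + c)/(c + rr + e), rearranging gives 1 + c = m·(c + rr + e), so c·(1 − m) = m·(rr + e) − 1.
Hence c = [m·(rr + e) − 1]/(1 − m) = [2.989130 × (0.228 + 0) − 1] / (1 − 2.989130) ≈ 0.160109.

0.1601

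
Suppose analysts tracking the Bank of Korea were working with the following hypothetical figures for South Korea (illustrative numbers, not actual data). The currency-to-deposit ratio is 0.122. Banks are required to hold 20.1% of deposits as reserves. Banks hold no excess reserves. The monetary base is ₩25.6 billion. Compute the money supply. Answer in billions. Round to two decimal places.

₩88.93 billion

The money multiplier is m = (1 + c) / (rr + c) = (1 + 0.122) / (0.201 + 0.122) ≈ 3.47368.
So M = m × MB = 3.47368 × 25.6 ≈ 88.9262 billion.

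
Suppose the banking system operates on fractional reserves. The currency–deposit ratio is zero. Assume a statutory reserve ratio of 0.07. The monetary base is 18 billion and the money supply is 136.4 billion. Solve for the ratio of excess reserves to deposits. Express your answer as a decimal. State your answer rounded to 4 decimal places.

0.0620

Using m = M/MB = 136.4/18 ≈ 7.577778. Since m = (1 + c)/(c + rr + e), the denominator satisfies c + rr + e = (1 + c)/m = (1 + 0) / 7.577778 ≈ 0.131965.
With c = 0 and rr = 0.07, the ratio of excess reserves to deposits is 0.131965 − 0 − 0.07 = 0.061965.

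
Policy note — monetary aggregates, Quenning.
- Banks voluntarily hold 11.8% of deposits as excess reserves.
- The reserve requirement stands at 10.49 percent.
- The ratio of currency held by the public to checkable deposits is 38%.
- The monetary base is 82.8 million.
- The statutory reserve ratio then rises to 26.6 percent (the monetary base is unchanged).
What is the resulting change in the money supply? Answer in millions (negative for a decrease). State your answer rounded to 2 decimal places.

Initially m₁ = (1 + 0.38) / (0.1049 + 0.118 + 0.38) ≈ 2.28894, so M₁ = 2.28894 × 82.8 ≈ 189.5242 million.
After the change m₂ = (1 + 0.38) / (0.266 + 0.118 + 0.38) ≈ 1.80628, so M₂ = 1.80628 × 82.8 ≈ 149.56 million.
ΔM = M₂ − M₁ = 149.56 − 189.5242 = -39.9642 million.

-39.96 million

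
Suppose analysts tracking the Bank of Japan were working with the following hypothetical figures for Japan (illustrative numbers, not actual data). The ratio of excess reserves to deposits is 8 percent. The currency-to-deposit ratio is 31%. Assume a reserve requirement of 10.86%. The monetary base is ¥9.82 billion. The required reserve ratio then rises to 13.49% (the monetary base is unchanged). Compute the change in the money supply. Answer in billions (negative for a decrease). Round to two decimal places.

Initially m₁ = (1 + 0.31) / (0.1086 + 0.08 + 0.31) ≈ 2.6274, so M₁ = 2.6274 × 9.82 ≈ 25.8011 billion.
After the change m₂ = (1 + 0.31) / (0.1349 + 0.08 + 0.31) ≈ 2.4957, so M₂ = 2.4957 × 9.82 ≈ 24.5078 billion.
ΔM = M₂ − M₁ = 24.5078 − 25.8011 = -1.2933 billion.

-1.29 billion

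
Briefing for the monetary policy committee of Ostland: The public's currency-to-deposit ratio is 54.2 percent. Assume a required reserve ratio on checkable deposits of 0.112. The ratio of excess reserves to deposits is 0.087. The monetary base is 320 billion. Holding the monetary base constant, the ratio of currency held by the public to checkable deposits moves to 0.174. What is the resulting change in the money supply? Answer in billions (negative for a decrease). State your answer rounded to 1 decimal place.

Initially m₁ = (1 + 0.542) / (0.112 + 0.087 + 0.542) ≈ 2.08097, so M₁ = 2.08097 × 320 = 665.9104 billion.
After the change m₂ = (1 + 0.174) / (0.112 + 0.087 + 0.174) ≈ 3.14745, so M₂ = 3.14745 × 320 = 1007.184 billion.
ΔM = M₂ − M₁ = 1007.184 − 665.9104 = 341.2736 billion.

341.3 billion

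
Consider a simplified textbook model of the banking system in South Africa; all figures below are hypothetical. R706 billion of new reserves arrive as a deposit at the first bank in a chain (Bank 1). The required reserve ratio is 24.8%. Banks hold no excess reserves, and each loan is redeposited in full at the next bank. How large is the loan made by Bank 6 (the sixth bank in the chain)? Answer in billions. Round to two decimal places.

R127.68 billion

Each bank lends a fraction (1 − rr) = 0.7520 of the deposit it receives, so Bank 6 receives 706·0.7520^5 and lends 706·0.7520^6 ≈ 127.6767 billion.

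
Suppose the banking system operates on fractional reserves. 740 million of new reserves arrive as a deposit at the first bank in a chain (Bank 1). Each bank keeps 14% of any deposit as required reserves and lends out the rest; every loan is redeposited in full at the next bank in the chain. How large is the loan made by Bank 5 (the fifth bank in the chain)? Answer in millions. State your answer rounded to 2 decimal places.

Each bank lends a fraction (1 − rr) = 0.8600 of the deposit it receives, so Bank 5 receives 740·0.8600^4 and lends 740·0.8600^5 ≈ 348.1160 million.

348.12 million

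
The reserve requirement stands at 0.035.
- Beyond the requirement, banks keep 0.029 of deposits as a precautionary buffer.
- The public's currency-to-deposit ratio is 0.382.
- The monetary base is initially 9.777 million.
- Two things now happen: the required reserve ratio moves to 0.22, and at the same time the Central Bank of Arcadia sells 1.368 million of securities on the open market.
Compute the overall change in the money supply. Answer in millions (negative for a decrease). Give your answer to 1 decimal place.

Before: m₁ = (1 + 0.382) / (0.035 + 0.029 + 0.382) ≈ 3.0987, MB₁ = 9.777, so M₁ = 3.0987 × 9.777 ≈ 30.296 million.
After: m₂ = (1 + 0.382) / (0.22 + 0.029 + 0.382) ≈ 2.1902, MB₂ = 9.777 − 1.368 = 8.409, so M₂ = 2.1902 × 8.409 ≈ 18.4174 million.
ΔM = M₂ − M₁ = 18.4174 − 30.296 = -11.8786 million.

-11.9 million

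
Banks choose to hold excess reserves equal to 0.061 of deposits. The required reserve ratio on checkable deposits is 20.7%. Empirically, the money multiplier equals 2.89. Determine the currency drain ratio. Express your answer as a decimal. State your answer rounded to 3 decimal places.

Using m = 2.89. From m = (1 + c)/(c + rr + e), rearranging gives 1 + c = m·(c + rr + e), so c·(1 − m) = m·(rr + e) − 1.
Hence c = [m·(rr + e) − 1]/(1 − m) = [2.89 × (0.207 + 0.061) − 1] / (1 − 2.89) ≈ 0.119302.

0.119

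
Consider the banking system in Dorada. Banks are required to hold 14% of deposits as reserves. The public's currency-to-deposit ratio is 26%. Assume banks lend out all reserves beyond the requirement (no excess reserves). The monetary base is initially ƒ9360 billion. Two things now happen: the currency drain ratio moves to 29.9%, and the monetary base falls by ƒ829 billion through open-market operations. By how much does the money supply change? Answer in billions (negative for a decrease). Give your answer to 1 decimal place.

Before: m₁ = (1 + 0.26) / (0.14 + 0.26) = 3.15, MB₁ = 9360, so M₁ = 3.15 × 9360 = 29484 billion.
After: m₂ = (1 + 0.299) / (0.14 + 0.299) ≈ 2.958998, MB₂ = 9360 − 829 = 8531, so M₂ = 2.958998 × 8531 ≈ 25243.2119 billion.
ΔM = M₂ − M₁ = 25243.2119 − 29484 = -4240.7881 billion.

-4240.8 billion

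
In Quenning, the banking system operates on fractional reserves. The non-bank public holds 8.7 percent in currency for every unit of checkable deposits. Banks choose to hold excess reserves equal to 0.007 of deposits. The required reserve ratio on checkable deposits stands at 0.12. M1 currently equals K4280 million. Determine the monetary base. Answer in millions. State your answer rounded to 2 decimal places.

The money multiplier is m = (1 + c) / (rr + e + c) = (1 + 0.087) / (0.12 + 0.007 + 0.087) ≈ 5.0794393.
MB = M / m = 4280 / 5.0794393 ≈ 842.6127 million.

K842.61 million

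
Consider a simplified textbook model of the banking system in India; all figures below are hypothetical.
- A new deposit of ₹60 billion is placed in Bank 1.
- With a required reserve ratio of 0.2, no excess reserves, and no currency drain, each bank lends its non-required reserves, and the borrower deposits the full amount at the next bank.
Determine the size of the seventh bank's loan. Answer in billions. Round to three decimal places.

₹12.583 billion

Each bank lends a fraction (1 − rr) = 0.8000 of the deposit it receives, so Bank 7 receives 60·0.8000^6 and lends 60·0.8000^7 ≈ 12.5829 billion.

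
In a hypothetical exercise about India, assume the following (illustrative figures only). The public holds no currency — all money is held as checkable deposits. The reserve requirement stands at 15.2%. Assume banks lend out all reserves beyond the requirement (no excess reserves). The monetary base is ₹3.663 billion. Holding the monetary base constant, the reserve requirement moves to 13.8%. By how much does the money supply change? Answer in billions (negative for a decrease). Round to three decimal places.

Initially m₁ = 1 / (0.152) ≈ 6.57895, so M₁ = 6.57895 × 3.663 ≈ 24.0987 billion.
After the change m₂ = 1 / (0.138) ≈ 7.24638, so M₂ = 7.24638 × 3.663 ≈ 26.5435 billion.
ΔM = M₂ − M₁ = 26.5435 − 24.0987 = 2.4448 billion.

₹2.445 billion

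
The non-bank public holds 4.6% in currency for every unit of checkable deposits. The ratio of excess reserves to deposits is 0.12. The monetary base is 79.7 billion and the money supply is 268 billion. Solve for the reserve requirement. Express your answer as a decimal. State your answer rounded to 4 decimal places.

Using m = M/MB = 268/79.7 ≈ 3.362610. Since m = (1 + c)/(c + rr + e), the denominator satisfies c + rr + e = (1 + c)/m = (1 + 0.046) / 3.362610 ≈ 0.311068.
With c = 0.046 and e = 0.12, the reserve requirement is 0.311068 − 0.046 − 0.12 = 0.145068.

0.1451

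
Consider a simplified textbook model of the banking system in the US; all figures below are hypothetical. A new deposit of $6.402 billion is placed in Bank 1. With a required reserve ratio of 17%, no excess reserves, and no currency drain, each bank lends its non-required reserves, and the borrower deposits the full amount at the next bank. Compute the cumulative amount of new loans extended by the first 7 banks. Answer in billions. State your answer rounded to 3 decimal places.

$22.775 billion

Bank i lends (1 − rr)^i of the original deposit: Bank 1 lends 6.402·0.8300 ≈ 5.3137, Bank 2 lends 6.402·0.8300² ≈ 4.4103, and so on.
Summing a geometric series: total = 6.402·[0.8300·(1 − 0.8300^7) / (1 − 0.8300)] ≈ 22.7750 billion.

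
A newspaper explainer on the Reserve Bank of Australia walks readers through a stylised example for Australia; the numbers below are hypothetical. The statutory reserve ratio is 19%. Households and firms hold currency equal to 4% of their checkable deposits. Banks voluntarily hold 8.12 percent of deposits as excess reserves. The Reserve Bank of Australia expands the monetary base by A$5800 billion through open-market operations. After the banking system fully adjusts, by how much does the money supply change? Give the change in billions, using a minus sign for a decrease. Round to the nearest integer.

A$19383 billion

The money multiplier is m = (1 + c) / (rr + e + c) = (1 + 0.04) / (0.19 + 0.0812 + 0.04) ≈ 3.34190.
The purchase adds 5800 billion of base, so ΔM = m × ΔMB = 3.34190 × (+5800) = 19383.02 billion.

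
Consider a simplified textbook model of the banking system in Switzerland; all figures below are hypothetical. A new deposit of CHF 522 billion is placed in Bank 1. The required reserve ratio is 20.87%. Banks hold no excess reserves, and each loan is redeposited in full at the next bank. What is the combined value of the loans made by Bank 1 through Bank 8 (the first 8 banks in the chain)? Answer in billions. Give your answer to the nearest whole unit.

CHF 1675 billion

Bank i lends (1 − rr)^i of the original deposit: Bank 1 lends 522·0.7913 = 413.0586, Bank 2 lends 522·0.7913² ≈ 326.8533, and so on.
Summing a geometric series: total = 522·[0.7913·(1 − 0.7913^8) / (1 − 0.7913)] ≈ 1674.9563 billion.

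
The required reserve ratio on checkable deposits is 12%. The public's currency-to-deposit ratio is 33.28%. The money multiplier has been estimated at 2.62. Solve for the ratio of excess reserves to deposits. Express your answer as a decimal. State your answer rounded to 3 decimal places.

0.056

Using m = 2.62. Since m = (1 + c)/(c + rr + e), the denominator satisfies c + rr + e = (1 + c)/m = (1 + 0.3328) / 2.62 ≈ 0.508702.
With c = 0.3328 and rr = 0.12, the ratio of excess reserves to deposits is 0.508702 − 0.3328 − 0.12 = 0.055902.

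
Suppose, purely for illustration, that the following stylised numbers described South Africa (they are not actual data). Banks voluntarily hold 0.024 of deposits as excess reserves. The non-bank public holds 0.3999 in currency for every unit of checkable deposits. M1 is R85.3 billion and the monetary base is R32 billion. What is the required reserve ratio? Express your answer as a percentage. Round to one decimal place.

Using m = M/MB = 85.3/32 = 2.665625. Since m = (1 + c)/(c + rr + e), the denominator satisfies c + rr + e = (1 + c)/m = (1 + 0.3999) / 2.665625 ≈ 0.525168.
With c = 0.3999 and e = 0.024, the required reserve ratio is 0.525168 − 0.3999 − 0.024 = 0.101268.

10.1%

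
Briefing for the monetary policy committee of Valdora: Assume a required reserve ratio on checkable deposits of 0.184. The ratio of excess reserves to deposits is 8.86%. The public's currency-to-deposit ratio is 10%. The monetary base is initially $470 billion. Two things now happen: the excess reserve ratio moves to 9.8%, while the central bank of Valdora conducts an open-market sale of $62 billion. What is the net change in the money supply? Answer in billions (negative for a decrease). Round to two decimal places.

-212.68 billion

Before: m₁ = (1 + 0.1) / (0.184 + 0.0886 + 0.1) ≈ 2.952228, MB₁ = 470, so M₁ = 2.952228 × 470 ≈ 1387.5472 billion.
After: m₂ = (1 + 0.1) / (0.184 + 0.098 + 0.1) ≈ 2.879581, MB₂ = 470 − 62 = 408, so M₂ = 2.879581 × 408 ≈ 1174.869 billion.
ΔM = M₂ − M₁ = 1174.869 − 1387.5472 = -212.6782 billion.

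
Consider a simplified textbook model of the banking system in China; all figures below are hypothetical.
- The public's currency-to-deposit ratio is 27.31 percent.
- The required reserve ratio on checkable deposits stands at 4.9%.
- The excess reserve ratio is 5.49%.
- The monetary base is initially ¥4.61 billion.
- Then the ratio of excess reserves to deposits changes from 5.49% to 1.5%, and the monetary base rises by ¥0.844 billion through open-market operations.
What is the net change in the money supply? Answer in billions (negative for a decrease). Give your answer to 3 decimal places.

Before: m₁ = (1 + 0.2731) / (0.049 + 0.0549 + 0.2731) ≈ 3.37692, MB₁ = 4.61, so M₁ = 3.37692 × 4.61 ≈ 15.5676 billion.
After: m₂ = (1 + 0.2731) / (0.049 + 0.015 + 0.2731) ≈ 3.77662, MB₂ = 4.61 + 0.844 = 5.454, so M₂ = 3.77662 × 5.454 ≈ 20.5977 billion.
ΔM = M₂ − M₁ = 20.5977 − 15.5676 = 5.0301 billion.

¥5.030 billion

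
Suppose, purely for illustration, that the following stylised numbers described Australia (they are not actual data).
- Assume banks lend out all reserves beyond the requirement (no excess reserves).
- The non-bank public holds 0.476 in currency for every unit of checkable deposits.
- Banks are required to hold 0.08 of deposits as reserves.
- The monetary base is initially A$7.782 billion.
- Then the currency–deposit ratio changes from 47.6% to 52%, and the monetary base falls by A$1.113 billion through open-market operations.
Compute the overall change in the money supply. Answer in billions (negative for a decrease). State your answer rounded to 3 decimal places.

-3.764 billion

Before: m₁ = (1 + 0.476) / (0.08 + 0.476) ≈ 2.65468, MB₁ = 7.782, so M₁ = 2.65468 × 7.782 ≈ 20.6587 billion.
After: m₂ = (1 + 0.52) / (0.08 + 0.52) ≈ 2.53333, MB₂ = 7.782 − 1.113 = 6.669, so M₂ = 2.53333 × 6.669 ≈ 16.8948 billion.
ΔM = M₂ − M₁ = 16.8948 − 20.6587 = -3.7639 billion.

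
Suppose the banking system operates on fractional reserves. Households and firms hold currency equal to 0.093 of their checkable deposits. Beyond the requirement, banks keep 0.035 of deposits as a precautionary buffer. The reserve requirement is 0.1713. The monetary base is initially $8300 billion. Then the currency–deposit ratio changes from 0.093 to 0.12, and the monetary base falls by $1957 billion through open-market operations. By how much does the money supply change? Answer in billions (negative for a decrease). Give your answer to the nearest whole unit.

-8539 billion

Before: m₁ = (1 + 0.093) / (0.1713 + 0.035 + 0.093) ≈ 3.65185, MB₁ = 8300, so M₁ = 3.65185 × 8300 = 30310.355 billion.
After: m₂ = (1 + 0.12) / (0.1713 + 0.035 + 0.12) ≈ 3.43242, MB₂ = 8300 − 1957 = 6343, so M₂ = 3.43242 × 6343 ≈ 21771.8401 billion.
ΔM = M₂ − M₁ = 21771.8401 − 30310.355 = -8538.5149 billion.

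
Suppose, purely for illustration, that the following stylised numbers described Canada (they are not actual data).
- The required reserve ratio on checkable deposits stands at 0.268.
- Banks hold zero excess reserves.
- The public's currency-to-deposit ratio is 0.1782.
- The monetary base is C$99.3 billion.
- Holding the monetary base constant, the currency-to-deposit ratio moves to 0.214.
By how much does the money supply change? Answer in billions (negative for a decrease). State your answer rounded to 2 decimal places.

Initially m₁ = (1 + 0.1782) / (0.268 + 0.1782) ≈ 2.64052, so M₁ = 2.64052 × 99.3 ≈ 262.2036 billion.
After the change m₂ = (1 + 0.214) / (0.268 + 0.214) ≈ 2.51867, so M₂ = 2.51867 × 99.3 ≈ 250.1039 billion.
ΔM = M₂ − M₁ = 250.1039 − 262.2036 = -12.0997 billion.

-12.10 billion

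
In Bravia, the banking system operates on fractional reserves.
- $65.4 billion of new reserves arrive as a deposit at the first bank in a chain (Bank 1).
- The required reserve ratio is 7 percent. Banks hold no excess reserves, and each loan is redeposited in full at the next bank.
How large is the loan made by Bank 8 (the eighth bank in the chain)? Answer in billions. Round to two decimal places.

Each bank lends a fraction (1 − rr) = 0.9300 of the deposit it receives, so Bank 8 receives 65.4·0.9300^7 and lends 65.4·0.9300^8 ≈ 36.5967 billion.

$36.60 billion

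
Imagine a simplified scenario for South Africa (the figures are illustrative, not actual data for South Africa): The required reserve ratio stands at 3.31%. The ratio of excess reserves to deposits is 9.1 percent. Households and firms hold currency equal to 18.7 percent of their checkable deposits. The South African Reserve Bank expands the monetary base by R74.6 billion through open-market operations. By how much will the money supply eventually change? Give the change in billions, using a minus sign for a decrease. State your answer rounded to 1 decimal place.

The money multiplier is m = (1 + c) / (rr + e + c) = (1 + 0.187) / (0.0331 + 0.091 + 0.187) ≈ 3.8155.
The purchase adds 74.6 billion of base, so ΔM = m × ΔMB = 3.8155 × (+74.6) = 284.6363 billion.

R284.6 billion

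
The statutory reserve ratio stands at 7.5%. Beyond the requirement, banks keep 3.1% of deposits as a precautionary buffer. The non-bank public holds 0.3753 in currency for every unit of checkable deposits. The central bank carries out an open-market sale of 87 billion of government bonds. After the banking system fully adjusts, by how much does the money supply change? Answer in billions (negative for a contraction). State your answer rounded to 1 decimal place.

-248.6 billion

The money multiplier is m = (1 + c) / (rr + e + c) = (1 + 0.3753) / (0.075 + 0.031 + 0.3753) ≈ 2.8575.
The sale removes 87 billion of base, so ΔM = m × ΔMB = 2.8575 × (−87) = -248.6025 billion.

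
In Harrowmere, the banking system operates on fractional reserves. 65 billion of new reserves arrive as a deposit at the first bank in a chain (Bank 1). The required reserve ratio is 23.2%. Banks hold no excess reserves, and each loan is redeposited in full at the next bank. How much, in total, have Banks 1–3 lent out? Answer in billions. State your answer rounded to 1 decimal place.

117.7 billion

Bank i lends (1 − rr)^i of the original deposit: Bank 1 lends 65·0.7680 = 49.9200, Bank 2 lends 65·0.7680² ≈ 38.3386, and so on.
Summing a geometric series: total = 65·[0.7680·(1 − 0.7680^3) / (1 − 0.7680)] ≈ 117.7026 billion.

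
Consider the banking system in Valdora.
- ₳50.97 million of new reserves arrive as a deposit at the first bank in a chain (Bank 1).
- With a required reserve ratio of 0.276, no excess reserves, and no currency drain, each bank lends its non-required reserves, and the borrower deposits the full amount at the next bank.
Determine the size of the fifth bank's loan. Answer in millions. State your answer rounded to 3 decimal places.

Each bank lends a fraction (1 − rr) = 0.7240 of the deposit it receives, so Bank 5 receives 50.97·0.7240^4 and lends 50.97·0.7240^5 ≈ 10.1393 million.

₳10.139 million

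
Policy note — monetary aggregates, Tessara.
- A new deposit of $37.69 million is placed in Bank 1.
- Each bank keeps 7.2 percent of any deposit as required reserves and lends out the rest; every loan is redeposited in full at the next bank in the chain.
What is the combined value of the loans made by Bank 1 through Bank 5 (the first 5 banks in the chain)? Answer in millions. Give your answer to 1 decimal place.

$151.4 million

Bank i lends (1 − rr)^i of the original deposit: Bank 1 lends 37.69·0.9280 ≈ 34.9763, Bank 2 lends 37.69·0.9280² ≈ 32.4580, and so on.
Summing a geometric series: total = 37.69·[0.9280·(1 − 0.9280^5) / (1 − 0.9280)] ≈ 151.4475 million.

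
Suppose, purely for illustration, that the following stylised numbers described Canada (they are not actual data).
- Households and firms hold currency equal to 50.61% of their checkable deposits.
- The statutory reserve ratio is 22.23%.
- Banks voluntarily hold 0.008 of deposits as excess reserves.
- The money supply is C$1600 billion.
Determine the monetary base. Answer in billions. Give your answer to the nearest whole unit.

The money multiplier is m = (1 + c) / (rr + e + c) = (1 + 0.5061) / (0.2223 + 0.008 + 0.5061) ≈ 2.04522.
MB = M / m = 1600 / 2.04522 ≈ 782.3119 billion.

C$782 billion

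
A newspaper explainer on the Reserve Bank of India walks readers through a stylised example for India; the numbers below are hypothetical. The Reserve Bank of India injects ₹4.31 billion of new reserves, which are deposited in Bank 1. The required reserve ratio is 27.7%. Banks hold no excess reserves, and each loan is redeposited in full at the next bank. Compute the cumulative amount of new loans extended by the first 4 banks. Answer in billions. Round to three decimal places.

₹8.176 billion

Bank i lends (1 − rr)^i of the original deposit: Bank 1 lends 4.31·0.7230 ≈ 3.1161, Bank 2 lends 4.31·0.7230² ≈ 2.2530, and so on.
Summing a geometric series: total = 4.31·[0.7230·(1 − 0.7230^4) / (1 − 0.7230)] ≈ 8.1757 billion.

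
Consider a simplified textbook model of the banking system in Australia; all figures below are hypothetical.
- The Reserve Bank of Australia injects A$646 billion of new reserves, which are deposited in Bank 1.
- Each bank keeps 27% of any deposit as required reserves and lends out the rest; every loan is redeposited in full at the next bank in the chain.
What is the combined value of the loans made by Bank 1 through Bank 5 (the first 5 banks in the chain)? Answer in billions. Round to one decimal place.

A$1384.5 billion

Bank i lends (1 − rr)^i of the original deposit: Bank 1 lends 646·0.7300 = 471.5800, Bank 2 lends 646·0.7300² = 344.2534, and so on.
Summing a geometric series: total = 646·[0.7300·(1 − 0.7300^5) / (1 − 0.7300)] ≈ 1384.5114 billion.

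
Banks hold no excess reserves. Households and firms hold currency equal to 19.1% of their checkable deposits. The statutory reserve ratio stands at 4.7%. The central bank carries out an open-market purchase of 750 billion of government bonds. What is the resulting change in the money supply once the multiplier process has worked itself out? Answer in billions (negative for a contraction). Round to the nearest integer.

The money multiplier is m = (1 + c) / (rr + c) = (1 + 0.191) / (0.047 + 0.191) ≈ 5.0042.
The purchase adds 750 billion of base, so ΔM = m × ΔMB = 5.0042 × (+750) = 3753.15 billion.

3753 billion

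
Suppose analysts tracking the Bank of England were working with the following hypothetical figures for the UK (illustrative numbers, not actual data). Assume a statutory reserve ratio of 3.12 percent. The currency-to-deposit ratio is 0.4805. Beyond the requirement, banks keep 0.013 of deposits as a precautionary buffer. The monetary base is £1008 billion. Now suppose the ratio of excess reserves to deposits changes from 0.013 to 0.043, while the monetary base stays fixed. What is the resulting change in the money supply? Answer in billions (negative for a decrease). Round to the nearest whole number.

-154 billion

Initially m₁ = (1 + 0.4805) / (0.0312 + 0.013 + 0.4805) ≈ 2.82161, so M₁ = 2.82161 × 1008 ≈ 2844.1829 billion.
After the change m₂ = (1 + 0.4805) / (0.0312 + 0.043 + 0.4805) ≈ 2.66901, so M₂ = 2.66901 × 1008 ≈ 2690.3621 billion.
ΔM = M₂ − M₁ = 2690.3621 − 2844.1829 = -153.8208 billion.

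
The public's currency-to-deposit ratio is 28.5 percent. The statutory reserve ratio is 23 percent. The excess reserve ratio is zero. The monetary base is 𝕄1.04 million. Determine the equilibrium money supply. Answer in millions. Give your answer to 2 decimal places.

𝕄2.59 million

The money multiplier is m = (1 + c) / (rr + c) = (1 + 0.285) / (0.23 + 0.285) ≈ 2.4951.
So M = m × MB = 2.4951 × 1.04 ≈ 2.5949 million.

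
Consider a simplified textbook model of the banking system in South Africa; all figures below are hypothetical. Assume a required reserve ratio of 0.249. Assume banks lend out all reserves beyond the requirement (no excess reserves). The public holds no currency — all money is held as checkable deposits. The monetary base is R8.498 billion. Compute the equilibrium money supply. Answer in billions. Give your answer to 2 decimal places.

R34.13 billion

With no currency drain or excess reserves, the money multiplier is m = 1/rr = 1/0.249 ≈ 4.0161.
Money supply M = m × MB = 4.0161 × 8.498 ≈ 34.1288 billion.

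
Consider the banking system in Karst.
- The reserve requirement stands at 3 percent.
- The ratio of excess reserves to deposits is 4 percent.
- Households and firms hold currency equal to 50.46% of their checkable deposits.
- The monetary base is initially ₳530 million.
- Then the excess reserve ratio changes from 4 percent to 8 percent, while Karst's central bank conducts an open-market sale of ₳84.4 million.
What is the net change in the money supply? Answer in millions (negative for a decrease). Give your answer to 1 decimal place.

Before: m₁ = (1 + 0.5046) / (0.03 + 0.04 + 0.5046) ≈ 2.61852, MB₁ = 530, so M₁ = 2.61852 × 530 = 1387.8156 million.
After: m₂ = (1 + 0.5046) / (0.03 + 0.08 + 0.5046) ≈ 2.44810, MB₂ = 530 − 84.4 = 445.6, so M₂ = 2.44810 × 445.6 ≈ 1090.8734 million.
ΔM = M₂ − M₁ = 1090.8734 − 1387.8156 = -296.9422 million.

-296.9 million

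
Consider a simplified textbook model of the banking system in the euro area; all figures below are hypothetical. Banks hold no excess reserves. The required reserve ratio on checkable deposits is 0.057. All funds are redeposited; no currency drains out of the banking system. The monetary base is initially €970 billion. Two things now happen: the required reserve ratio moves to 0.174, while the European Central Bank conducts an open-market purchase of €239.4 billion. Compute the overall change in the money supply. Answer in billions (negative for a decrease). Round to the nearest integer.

Before: m₁ = 1 / (0.057) ≈ 17.54386, MB₁ = 970, so M₁ = 17.54386 × 970 = 17017.5442 billion.
After: m₂ = 1 / (0.174) ≈ 5.74713, MB₂ = 970 + 239.4 = 1209.4, so M₂ = 5.74713 × 1209.4 ≈ 6950.579 billion.
ΔM = M₂ − M₁ = 6950.579 − 17017.5442 = -10066.9652 billion.

-10067 billion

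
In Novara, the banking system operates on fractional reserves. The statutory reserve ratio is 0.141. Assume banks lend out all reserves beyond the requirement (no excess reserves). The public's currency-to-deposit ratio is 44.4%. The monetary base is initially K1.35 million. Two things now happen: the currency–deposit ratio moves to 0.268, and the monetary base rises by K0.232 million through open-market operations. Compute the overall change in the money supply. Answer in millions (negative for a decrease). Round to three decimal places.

Before: m₁ = (1 + 0.444) / (0.141 + 0.444) ≈ 2.46838, MB₁ = 1.35, so M₁ = 2.46838 × 1.35 ≈ 3.3323 million.
After: m₂ = (1 + 0.268) / (0.141 + 0.268) ≈ 3.10024, MB₂ = 1.35 + 0.232 = 1.582, so M₂ = 3.10024 × 1.582 ≈ 4.9046 million.
ΔM = M₂ − M₁ = 4.9046 − 3.3323 = 1.5723 million.

K1.572 million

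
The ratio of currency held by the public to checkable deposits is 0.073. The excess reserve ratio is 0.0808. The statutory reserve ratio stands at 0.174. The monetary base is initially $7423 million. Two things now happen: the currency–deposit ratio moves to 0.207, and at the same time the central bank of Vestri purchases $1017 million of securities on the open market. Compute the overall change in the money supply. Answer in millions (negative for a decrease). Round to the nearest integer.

-2238 million

Before: m₁ = (1 + 0.073) / (0.174 + 0.0808 + 0.073) ≈ 3.27334, MB₁ = 7423, so M₁ = 3.27334 × 7423 ≈ 24298.0028 million.
After: m₂ = (1 + 0.207) / (0.174 + 0.0808 + 0.207) ≈ 2.61369, MB₂ = 7423 + 1017 = 8440, so M₂ = 2.61369 × 8440 = 22059.5436 million.
ΔM = M₂ − M₁ = 22059.5436 − 24298.0028 = -2238.4592 million.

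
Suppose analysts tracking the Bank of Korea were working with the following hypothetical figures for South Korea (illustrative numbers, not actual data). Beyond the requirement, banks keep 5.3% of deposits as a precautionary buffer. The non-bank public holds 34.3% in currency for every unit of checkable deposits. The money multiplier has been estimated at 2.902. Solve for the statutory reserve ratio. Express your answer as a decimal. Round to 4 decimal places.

0.0668

Using m = 2.902. Since m = (1 + c)/(c + rr + e), the denominator satisfies c + rr + e = (1 + c)/m = (1 + 0.343) / 2.902 ≈ 0.462784.
With c = 0.343 and e = 0.053, the statutory reserve ratio is 0.462784 − 0.343 − 0.053 = 0.066784.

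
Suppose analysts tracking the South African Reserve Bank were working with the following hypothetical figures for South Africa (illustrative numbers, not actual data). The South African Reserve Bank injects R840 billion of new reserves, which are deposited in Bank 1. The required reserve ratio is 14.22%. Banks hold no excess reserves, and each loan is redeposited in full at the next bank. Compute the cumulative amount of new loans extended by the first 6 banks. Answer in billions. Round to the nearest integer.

R3048 billion

Bank i lends (1 − rr)^i of the original deposit: Bank 1 lends 840·0.8578 = 720.5520, Bank 2 lends 840·0.8578² ≈ 618.0895, and so on.
Summing a geometric series: total = 840·[0.8578·(1 − 0.8578^6) / (1 − 0.8578)] ≈ 3048.4256 billion.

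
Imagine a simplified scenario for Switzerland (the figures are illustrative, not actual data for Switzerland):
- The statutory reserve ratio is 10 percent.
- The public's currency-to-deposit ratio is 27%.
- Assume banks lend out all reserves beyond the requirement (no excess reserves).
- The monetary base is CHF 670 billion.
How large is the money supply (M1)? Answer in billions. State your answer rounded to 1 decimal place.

The money multiplier is m = (1 + c) / (rr + c) = (1 + 0.27) / (0.1 + 0.27) ≈ 3.43243.
So M = m × MB = 3.43243 × 670 = 2299.7281 billion.

CHF 2299.7 billion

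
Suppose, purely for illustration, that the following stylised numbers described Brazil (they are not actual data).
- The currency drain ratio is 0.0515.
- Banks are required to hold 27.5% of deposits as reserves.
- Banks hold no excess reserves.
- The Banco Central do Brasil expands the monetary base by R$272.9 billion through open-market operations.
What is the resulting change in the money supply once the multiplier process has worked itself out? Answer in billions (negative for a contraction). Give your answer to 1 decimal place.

R$878.9 billion

The money multiplier is m = (1 + c) / (rr + c) = (1 + 0.0515) / (0.275 + 0.0515) ≈ 3.22052.
The purchase adds 272.9 billion of base, so ΔM = m × ΔMB = 3.22052 × (+272.9) ≈ 878.8799 billion.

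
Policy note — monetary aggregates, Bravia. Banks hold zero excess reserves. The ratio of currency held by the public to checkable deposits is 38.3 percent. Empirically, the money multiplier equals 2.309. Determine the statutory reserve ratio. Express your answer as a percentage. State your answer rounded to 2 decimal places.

Using m = 2.309. Since m = (1 + c)/(c + rr + e), the denominator satisfies c + rr + e = (1 + c)/m = (1 + 0.383) / 2.309 ≈ 0.598961.
With c = 0.383 and e = 0, the statutory reserve ratio is 0.598961 − 0.383 − 0 = 0.215961.

21.60%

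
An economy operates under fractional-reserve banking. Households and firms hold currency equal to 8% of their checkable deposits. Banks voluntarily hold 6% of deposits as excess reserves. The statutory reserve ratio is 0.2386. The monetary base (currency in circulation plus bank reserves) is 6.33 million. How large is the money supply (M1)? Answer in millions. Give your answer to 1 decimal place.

The money multiplier is m = (1 + c) / (rr + e + c) = (1 + 0.08) / (0.2386 + 0.06 + 0.08) ≈ 2.8526.
So M = m × MB = 2.8526 × 6.33 ≈ 18.057 million.

18.1 million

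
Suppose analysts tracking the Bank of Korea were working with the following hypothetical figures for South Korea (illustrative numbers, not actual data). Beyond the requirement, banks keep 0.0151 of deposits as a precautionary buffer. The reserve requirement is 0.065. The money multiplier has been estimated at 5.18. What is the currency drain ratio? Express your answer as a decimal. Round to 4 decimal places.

0.1400

Using m = 5.18. From m = (1 + c)/(c + rr + e), rearranging gives 1 + c = m·(c + rr + e), so c·(1 − m) = m·(rr + e) − 1.
Hence c = [m·(rr + e) − 1]/(1 − m) = [5.18 × (0.065 + 0.0151) − 1] / (1 − 5.18) ≈ 0.139972.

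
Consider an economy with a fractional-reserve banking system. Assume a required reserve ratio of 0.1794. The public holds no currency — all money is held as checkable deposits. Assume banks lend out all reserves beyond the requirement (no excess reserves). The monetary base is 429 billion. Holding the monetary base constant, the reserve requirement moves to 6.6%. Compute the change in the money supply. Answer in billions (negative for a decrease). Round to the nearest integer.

Initially m₁ = 1 / (0.1794) ≈ 5.5741, so M₁ = 5.5741 × 429 = 2391.2889 billion.
After the change m₂ = 1 / (0.066) ≈ 15.1515, so M₂ = 15.1515 × 429 = 6499.9935 billion.
ΔM = M₂ − M₁ = 6499.9935 − 2391.2889 = 4108.7046 billion.

4109 billion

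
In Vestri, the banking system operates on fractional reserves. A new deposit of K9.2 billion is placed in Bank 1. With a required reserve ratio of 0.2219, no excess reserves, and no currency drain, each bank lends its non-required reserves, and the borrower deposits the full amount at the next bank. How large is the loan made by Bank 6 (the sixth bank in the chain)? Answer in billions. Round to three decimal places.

Each bank lends a fraction (1 − rr) = 0.7781 of the deposit it receives, so Bank 6 receives 9.2·0.7781^5 and lends 9.2·0.7781^6 ≈ 2.0417 billion.

K2.042 billion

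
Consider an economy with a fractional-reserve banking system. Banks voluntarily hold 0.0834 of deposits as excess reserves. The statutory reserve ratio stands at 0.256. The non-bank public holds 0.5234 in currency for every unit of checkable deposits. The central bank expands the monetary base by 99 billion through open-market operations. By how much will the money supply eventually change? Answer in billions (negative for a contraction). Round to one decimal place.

The money multiplier is m = (1 + c) / (rr + e + c) = (1 + 0.5234) / (0.256 + 0.0834 + 0.5234) ≈ 1.7656.
The purchase adds 99 billion of base, so ΔM = m × ΔMB = 1.7656 × (+99) = 174.7944 billion.

174.8 billion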